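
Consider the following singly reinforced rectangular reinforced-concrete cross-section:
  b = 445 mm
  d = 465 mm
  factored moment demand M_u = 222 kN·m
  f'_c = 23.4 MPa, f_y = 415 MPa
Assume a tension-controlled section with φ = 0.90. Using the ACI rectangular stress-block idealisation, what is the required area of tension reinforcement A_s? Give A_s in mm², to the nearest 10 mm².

A_s ≈ 1370 mm²

M_n = M_u/φ = 222/0.90 = 246.667 kN·m.
With M_n = 0.85 f'_c a b (d − a/2), solve the quadratic for a:
a = d − √(d² − 2M_n/(0.85 f'_c b)) = 465 − √(465² − 2 × 246.667×10⁶/(0.85 × 23.4 × 445)) = 64.39 mm.
A_s = 0.85 f'_c a b / f_y = 0.85 × 23.4 × 64.39 × 445 / 415 = 1373.3 mm².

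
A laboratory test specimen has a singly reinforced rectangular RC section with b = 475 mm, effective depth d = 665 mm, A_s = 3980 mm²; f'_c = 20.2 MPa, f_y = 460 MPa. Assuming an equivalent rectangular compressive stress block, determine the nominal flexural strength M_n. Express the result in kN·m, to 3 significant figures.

T = A_s f_y = 3980 × 460 = 1830800 N = 1830.8 kN.
From C = T: a = T/(0.85 f'_c b) = 1830800/(0.85 × 20.2 × 475) = 224.48 mm.
M_n = T(d − a/2) = 1830.8 kN × (665 − 112.24) mm = 1011.99 kN·m.

M_n ≈ 1010 kN·m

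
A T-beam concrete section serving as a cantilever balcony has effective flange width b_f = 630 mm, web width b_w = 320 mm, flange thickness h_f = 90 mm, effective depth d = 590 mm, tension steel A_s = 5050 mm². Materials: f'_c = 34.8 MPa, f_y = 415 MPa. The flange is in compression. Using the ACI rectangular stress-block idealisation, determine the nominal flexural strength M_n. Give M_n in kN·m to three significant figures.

Tension: T = A_s f_y = 5050 × 415 = 2095750 N.
Try a within the flange: a = T/(0.85 f'_c b_f) = 2095750/(0.85 × 34.8 × 630) = 112.46 mm.
a = 112.46 > h_f = 90 mm: the block extends into the web. Split into flange-overhang and web parts.
C_f = 0.85 f'_c (b_f − b_w) h_f = 0.85 × 34.8 × (630 − 320) × 90 = 825282 N.
Remaining web compression depth: a_w = (T − C_f)/(0.85 f'_c b_w) = (2095750 − 825282)/(0.85 × 34.8 × 320) = 134.22 mm.
M_n = C_f(d − h_f/2) + (T − C_f)(d − a_w/2) = 825282 × (590 − 45) + 1270468 × (590 − 67.11) = 449.78 + 664.32 = 1114.10 × 10⁶ N·mm.
M_n = 1114.10 kN·m.

M_n ≈ 1110 kN·m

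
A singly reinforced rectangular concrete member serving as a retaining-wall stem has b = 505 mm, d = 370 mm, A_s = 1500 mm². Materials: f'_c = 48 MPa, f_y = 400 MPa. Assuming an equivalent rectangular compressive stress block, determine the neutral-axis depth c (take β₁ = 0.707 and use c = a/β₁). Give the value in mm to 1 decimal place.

T = A_s f_y = 1500 × 400 = 600000 N = 600 kN.
Setting C = 0.85 f'_c a b equal to T: a = 600000/(0.85 × 48 × 505) = 29.121 mm.
With β₁ = 0.707, c = a/β₁ = 29.121/0.707 = 41.2 mm.

c ≈ 41.2 mm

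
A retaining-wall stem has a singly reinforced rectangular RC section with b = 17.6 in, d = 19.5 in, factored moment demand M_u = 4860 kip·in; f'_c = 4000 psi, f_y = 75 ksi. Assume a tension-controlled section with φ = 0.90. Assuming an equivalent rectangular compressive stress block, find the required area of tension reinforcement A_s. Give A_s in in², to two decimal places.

A_s ≈ 4.28 in²

M_n = M_u/φ = 4860/0.90 = 5400 kip·in.
From M_n = 0.85 f'_c a b (d − a/2):
a = d − √(d² − 2M_n/(0.85 f'_c b)) = 19.5 − √(19.5² − 2 × 5400/(0.85 × 4 × 17.6)) = 5.366 in.
A_s = 0.85 f'_c a b / f_y = 0.85 × 4 × 5.366 × 17.6 / 75 = 4.281 in².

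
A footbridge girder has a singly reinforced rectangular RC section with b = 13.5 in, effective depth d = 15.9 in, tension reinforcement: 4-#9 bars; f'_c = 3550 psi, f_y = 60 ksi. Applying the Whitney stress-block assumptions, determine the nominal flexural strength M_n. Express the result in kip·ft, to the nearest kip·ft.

A_s = 4 × 1 = 4 in².
T = A_s f_y = 4 × 60 = 240 kips.
a = T/(0.85 f'_c b) = 240/(0.85 × 3.55 × 13.5) = 5.892 in.
M_n = T(d − a/2) = 240 × (15.9 − 2.946) = 3109.0 kip·in = 3109.0/12 = 259.08 kip·ft.

M_n ≈ 259 kip·ft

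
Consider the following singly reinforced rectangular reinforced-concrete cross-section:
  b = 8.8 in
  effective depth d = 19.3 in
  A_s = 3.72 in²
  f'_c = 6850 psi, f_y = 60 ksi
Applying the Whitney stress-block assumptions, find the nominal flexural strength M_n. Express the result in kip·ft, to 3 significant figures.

T = A_s f_y = 3.72 × 60 = 223.2 kips.
a = T/(0.85 f'_c b) = 223.2/(0.85 × 6.85 × 8.8) = 4.356 in.
M_n = T(d − a/2) = 223.2 × (19.3 − 2.178) = 3821.6 kip·in = 3821.6/12 = 318.47 kip·ft.

M_n ≈ 318 kip·ft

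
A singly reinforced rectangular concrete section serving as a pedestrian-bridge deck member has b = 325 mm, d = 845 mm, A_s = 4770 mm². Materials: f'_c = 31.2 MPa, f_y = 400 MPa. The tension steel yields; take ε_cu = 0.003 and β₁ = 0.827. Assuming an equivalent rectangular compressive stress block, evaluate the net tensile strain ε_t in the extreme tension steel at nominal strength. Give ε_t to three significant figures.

ε_t ≈ 0.00647

a = A_s f_y/(0.85 f'_c b) = 221.37 mm.
β₁ = 0.827, so c = a/β₁ = 221.37/0.827 = 267.68 mm.
From the linear strain diagram with ε_cu = 0.003: ε_t = 0.003 (d − c)/c = 0.003 × (845 − 267.68)/267.68 = 0.00647.
Since ε_t ≥ 0.005, the section is tension-controlled.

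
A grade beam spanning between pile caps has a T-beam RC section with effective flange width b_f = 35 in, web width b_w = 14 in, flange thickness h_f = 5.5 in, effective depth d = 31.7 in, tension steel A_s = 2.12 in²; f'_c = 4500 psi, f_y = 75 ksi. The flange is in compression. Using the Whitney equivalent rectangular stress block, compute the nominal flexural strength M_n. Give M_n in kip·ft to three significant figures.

M_n ≈ 412 kip·ft

Tension: T = A_s f_y = 2.12 × 75 = 159 kips.
Try a within the flange: a = T/(0.85 f'_c b_f) = 159/(0.85 × 4.5 × 35) = 1.188 in.
Since a = 1.188 ≤ h_f = 5.5 in, the stress block lies entirely in the flange; analyse as a rectangular beam of width b_f.
M_n = T(d − a/2) = 159 × (31.7 − 0.594) = 4945.9 kip·in.
M_n = 4945.9/12 = 412.16 kip·ft.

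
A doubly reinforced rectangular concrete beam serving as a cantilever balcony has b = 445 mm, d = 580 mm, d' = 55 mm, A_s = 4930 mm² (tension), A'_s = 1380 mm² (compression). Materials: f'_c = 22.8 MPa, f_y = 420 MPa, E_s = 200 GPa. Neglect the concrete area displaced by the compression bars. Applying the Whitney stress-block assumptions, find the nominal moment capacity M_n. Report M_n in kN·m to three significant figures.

Assume both tension and compression steel yield.
Net tension couple steel: A_s − A'_s = 3550 mm².
a = (A_s − A'_s) f_y / (0.85 f'_c b) = 1491000/(0.85 × 22.8 × 445) = 172.89 mm.
c = a/β₁ = 172.89/0.85 = 203.40 mm; ε'_s = 0.003(c − d')/c = 0.0022 ≥ f_y/E_s = 0.0021, so compression steel does yield.
M_n = (A_s − A'_s) f_y (d − a/2) + A'_s f_y (d − d') = [1491000 × (580 − 86.445) + 579600 × (580 − 55)] × 10⁻⁶ = 735.89 + 304.29 = 1040.18 kN·m.

M_n ≈ 1040 kN·m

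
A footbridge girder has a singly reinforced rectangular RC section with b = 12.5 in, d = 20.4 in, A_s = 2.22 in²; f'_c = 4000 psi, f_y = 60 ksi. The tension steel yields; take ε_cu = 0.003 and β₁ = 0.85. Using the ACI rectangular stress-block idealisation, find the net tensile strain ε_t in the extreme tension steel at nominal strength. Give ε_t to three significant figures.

a = A_s f_y/(0.85 f'_c b) = 3.134 in.
β₁ = 0.85, so c = a/β₁ = 3.134/0.85 = 3.687 in.
From the linear strain diagram with ε_cu = 0.003: ε_t = 0.003 (d − c)/c = 0.003 × (20.4 − 3.687)/3.687 = 0.0136.
Since ε_t ≥ 0.005, the section is tension-controlled.

ε_t ≈ 0.0136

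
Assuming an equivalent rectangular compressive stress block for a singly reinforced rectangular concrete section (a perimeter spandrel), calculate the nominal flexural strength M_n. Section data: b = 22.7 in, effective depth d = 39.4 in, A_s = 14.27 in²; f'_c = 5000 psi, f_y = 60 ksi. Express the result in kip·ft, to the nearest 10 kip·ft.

M_n ≈ 2490 kip·ft

T = A_s f_y = 14.27 × 60 = 856.2 kips.
a = T/(0.85 f'_c b) = 856.2/(0.85 × 5 × 22.7) = 8.875 in.
M_n = T(d − a/2) = 856.2 × (39.4 − 4.4375) = 29934.9 kip·in = 29934.9/12 = 2494.58 kip·ft.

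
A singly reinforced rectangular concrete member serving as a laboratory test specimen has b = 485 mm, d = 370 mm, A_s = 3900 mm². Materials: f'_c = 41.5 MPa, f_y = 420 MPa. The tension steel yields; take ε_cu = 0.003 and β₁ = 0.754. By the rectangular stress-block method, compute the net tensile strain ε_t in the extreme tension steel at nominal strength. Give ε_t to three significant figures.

ε_t ≈ 0.00574

a = A_s f_y/(0.85 f'_c b) = 95.74 mm.
β₁ = 0.754, so c = a/β₁ = 95.74/0.754 = 126.98 mm.
From the linear strain diagram with ε_cu = 0.003: ε_t = 0.003 (d − c)/c = 0.003 × (370 − 126.98)/126.98 = 0.00574.
Since ε_t ≥ 0.005, the section is tension-controlled.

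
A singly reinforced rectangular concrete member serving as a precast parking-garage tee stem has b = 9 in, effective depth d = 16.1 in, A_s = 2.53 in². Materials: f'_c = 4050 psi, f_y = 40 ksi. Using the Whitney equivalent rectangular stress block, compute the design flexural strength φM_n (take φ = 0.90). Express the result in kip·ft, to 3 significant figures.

φM_n ≈ 110 kip·ft

T = A_s f_y = 2.53 × 40 = 101.2 kips.
a = T/(0.85 f'_c b) = 101.2/(0.85 × 4.05 × 9) = 3.266 in.
M_n = T(d − a/2) = 101.2 × (16.1 − 1.633) = 1464.1 kip·in = 1464.1/12 = 122.01 kip·ft.
φM_n = 0.90 × 122.01 = 109.81 kip·ft.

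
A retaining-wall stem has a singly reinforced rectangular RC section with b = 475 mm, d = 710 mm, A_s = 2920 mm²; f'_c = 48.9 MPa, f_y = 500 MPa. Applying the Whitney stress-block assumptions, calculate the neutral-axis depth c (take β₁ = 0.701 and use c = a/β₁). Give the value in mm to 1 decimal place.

c ≈ 105.5 mm

T = A_s f_y = 2920 × 500 = 1460000 N = 1460 kN.
Setting C = 0.85 f'_c a b equal to T: a = 1460000/(0.85 × 48.9 × 475) = 73.949 mm.
With β₁ = 0.701, c = a/β₁ = 73.949/0.701 = 105.5 mm.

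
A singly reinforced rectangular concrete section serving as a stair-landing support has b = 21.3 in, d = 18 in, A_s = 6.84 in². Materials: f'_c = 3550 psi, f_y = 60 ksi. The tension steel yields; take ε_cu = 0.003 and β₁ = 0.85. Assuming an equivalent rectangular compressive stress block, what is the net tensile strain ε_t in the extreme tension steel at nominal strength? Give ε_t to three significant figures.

ε_t ≈ 0.00419

a = A_s f_y/(0.85 f'_c b) = 6.385 in.
β₁ = 0.85, so c = a/β₁ = 6.385/0.85 = 7.512 in.
From the linear strain diagram with ε_cu = 0.003: ε_t = 0.003 (d − c)/c = 0.003 × (18 − 7.512)/7.512 = 0.00419.
ε_t is between 0.004 and 0.005 — transition zone.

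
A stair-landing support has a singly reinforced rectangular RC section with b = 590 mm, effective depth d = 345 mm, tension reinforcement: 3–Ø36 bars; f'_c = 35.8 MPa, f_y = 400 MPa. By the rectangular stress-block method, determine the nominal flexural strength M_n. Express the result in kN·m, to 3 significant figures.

M_n ≈ 380 kN·m

A_s = 3 × 1018 = 3054 mm².
T = A_s f_y = 3054 × 400 = 1221600 N = 1221.6 kN.
From C = T: a = T/(0.85 f'_c b) = 1221600/(0.85 × 35.8 × 590) = 68.04 mm.
M_n = T(d − a/2) = 1221.6 kN × (345 − 34.02) mm = 379.89 kN·m.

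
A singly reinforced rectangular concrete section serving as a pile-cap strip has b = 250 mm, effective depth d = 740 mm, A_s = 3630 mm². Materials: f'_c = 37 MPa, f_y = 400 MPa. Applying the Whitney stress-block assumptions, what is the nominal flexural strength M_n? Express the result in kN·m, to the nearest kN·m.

T = A_s f_y = 3630 × 400 = 1452000 N = 1452 kN.
From C = T: a = T/(0.85 f'_c b) = 1452000/(0.85 × 37 × 250) = 184.67 mm.
M_n = T(d − a/2) = 1452 kN × (740 − 92.335) mm = 940.41 kN·m.

M_n ≈ 940 kN·m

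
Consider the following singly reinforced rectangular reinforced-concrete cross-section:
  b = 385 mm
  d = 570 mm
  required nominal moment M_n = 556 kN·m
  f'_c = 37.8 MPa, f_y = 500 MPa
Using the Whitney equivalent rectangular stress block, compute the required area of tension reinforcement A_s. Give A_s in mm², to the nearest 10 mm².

A_s ≈ 2110 mm²

With M_n = 0.85 f'_c a b (d − a/2), solve the quadratic for a:
a = d − √(d² − 2M_n/(0.85 f'_c b)) = 570 − √(570² − 2 × 556×10⁶/(0.85 × 37.8 × 385)) = 85.23 mm.
A_s = 0.85 f'_c a b / f_y = 0.85 × 37.8 × 85.23 × 385 / 500 = 2108.6 mm².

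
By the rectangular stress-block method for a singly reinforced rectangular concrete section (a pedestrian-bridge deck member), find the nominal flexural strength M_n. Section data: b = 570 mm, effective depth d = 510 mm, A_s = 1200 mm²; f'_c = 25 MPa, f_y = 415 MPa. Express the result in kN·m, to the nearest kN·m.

M_n ≈ 244 kN·m

T = A_s f_y = 1200 × 415 = 498000 N = 498 kN.
From C = T: a = T/(0.85 f'_c b) = 498000/(0.85 × 25 × 570) = 41.11 mm.
M_n = T(d − a/2) = 498 kN × (510 − 20.555) mm = 243.74 kN·m.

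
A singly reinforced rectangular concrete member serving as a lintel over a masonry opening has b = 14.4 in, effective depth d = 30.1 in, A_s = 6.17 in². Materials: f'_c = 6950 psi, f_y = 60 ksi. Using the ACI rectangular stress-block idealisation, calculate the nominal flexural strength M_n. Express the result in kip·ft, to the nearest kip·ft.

T = A_s f_y = 6.17 × 60 = 370.2 kips.
a = T/(0.85 f'_c b) = 370.2/(0.85 × 6.95 × 14.4) = 4.352 in.
M_n = T(d − a/2) = 370.2 × (30.1 − 2.176) = 10337.5 kip·in = 10337.5/12 = 861.46 kip·ft.

M_n ≈ 861 kip·ft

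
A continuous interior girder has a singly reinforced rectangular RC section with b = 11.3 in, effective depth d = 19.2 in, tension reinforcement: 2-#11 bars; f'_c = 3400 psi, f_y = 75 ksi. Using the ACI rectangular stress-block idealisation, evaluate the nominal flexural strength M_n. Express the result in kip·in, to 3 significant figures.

M_n ≈ 3650 kip·in

A_s = 2 × 1.56 = 3.12 in².
T = A_s f_y = 3.12 × 75 = 234 kips.
a = T/(0.85 f'_c b) = 234/(0.85 × 3.4 × 11.3) = 7.165 in.
M_n = T(d − a/2) = 234 × (19.2 − 3.5825) = 3654.5 kip·in.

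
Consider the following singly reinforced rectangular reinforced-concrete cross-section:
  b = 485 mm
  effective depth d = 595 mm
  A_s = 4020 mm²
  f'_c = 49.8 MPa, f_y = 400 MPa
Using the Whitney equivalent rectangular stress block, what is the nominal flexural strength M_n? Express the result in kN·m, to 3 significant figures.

M_n ≈ 894 kN·m

T = A_s f_y = 4020 × 400 = 1608000 N = 1608 kN.
From C = T: a = T/(0.85 f'_c b) = 1608000/(0.85 × 49.8 × 485) = 78.32 mm.
M_n = T(d − a/2) = 1608 kN × (595 − 39.16) mm = 893.79 kN·m.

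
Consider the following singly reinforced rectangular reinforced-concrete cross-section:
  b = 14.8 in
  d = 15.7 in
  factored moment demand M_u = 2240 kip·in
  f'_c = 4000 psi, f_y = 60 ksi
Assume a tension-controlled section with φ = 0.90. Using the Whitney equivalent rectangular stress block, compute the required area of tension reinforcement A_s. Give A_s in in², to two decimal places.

M_n = M_u/φ = 2240/0.90 = 2488.89 kip·in.
From M_n = 0.85 f'_c a b (d − a/2):
a = d − √(d² − 2M_n/(0.85 f'_c b)) = 15.7 − √(15.7² − 2 × 2488.89/(0.85 × 4 × 14.8)) = 3.552 in.
A_s = 0.85 f'_c a b / f_y = 0.85 × 4 × 3.552 × 14.8 / 60 = 2.979 in².

A_s ≈ 2.98 in²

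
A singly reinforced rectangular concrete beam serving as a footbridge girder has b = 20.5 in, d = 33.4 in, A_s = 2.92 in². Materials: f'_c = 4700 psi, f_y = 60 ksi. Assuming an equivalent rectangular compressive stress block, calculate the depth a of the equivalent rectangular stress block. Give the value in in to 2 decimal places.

T = A_s f_y = 2.92 × 60 = 175.2 kips.
a = T/(0.85 f'_c b) = 175.2/(0.85 × 4.7 × 20.5) = 2.14 in.

a ≈ 2.14 in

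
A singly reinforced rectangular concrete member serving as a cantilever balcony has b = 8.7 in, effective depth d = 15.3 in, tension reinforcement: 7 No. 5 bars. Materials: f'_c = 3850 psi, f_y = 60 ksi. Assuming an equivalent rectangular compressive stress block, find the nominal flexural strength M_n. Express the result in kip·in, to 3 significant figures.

A_s = 7 × 0.31 = 2.17 in².
T = A_s f_y = 2.17 × 60 = 130.2 kips.
a = T/(0.85 f'_c b) = 130.2/(0.85 × 3.85 × 8.7) = 4.573 in.
M_n = T(d − a/2) = 130.2 × (15.3 − 2.2865) = 1694.4 kip·in.

M_n ≈ 1690 kip·in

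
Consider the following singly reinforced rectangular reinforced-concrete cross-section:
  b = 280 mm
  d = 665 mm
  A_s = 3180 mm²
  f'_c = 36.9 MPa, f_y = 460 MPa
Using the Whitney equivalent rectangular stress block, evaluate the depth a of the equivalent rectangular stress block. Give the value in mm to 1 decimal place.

a ≈ 166.6 mm

T = A_s f_y = 3180 × 460 = 1462800 N = 1462.8 kN.
Setting C = 0.85 f'_c a b equal to T: a = 1462800/(0.85 × 36.9 × 280) = 166.6 mm.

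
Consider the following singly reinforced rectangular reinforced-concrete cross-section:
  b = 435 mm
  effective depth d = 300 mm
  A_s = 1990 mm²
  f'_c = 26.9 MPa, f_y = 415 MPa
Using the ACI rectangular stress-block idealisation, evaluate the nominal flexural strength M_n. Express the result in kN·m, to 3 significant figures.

T = A_s f_y = 1990 × 415 = 825850 N = 825.85 kN.
From C = T: a = T/(0.85 f'_c b) = 825850/(0.85 × 26.9 × 435) = 83.03 mm.
M_n = T(d − a/2) = 825.85 kN × (300 − 41.515) mm = 213.47 kN·m.

M_n ≈ 213 kN·m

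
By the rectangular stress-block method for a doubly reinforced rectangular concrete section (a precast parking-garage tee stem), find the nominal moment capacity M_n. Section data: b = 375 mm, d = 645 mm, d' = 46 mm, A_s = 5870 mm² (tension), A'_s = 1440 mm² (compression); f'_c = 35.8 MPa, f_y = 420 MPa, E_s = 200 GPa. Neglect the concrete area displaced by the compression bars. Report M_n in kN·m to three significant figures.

Assume both tension and compression steel yield.
Net tension couple steel: A_s − A'_s = 4430 mm².
a = (A_s − A'_s) f_y / (0.85 f'_c b) = 1860600/(0.85 × 35.8 × 375) = 163.05 mm.
c = a/β₁ = 163.05/0.794 = 205.35 mm; ε'_s = 0.003(c − d')/c = 0.0023 ≥ f_y/E_s = 0.0021, so compression steel does yield.
M_n = (A_s − A'_s) f_y (d − a/2) + A'_s f_y (d − d') = [1860600 × (645 − 81.525) + 604800 × (645 − 46)] × 10⁻⁶ = 1048.40 + 362.28 = 1410.68 kN·m.

M_n ≈ 1410 kN·m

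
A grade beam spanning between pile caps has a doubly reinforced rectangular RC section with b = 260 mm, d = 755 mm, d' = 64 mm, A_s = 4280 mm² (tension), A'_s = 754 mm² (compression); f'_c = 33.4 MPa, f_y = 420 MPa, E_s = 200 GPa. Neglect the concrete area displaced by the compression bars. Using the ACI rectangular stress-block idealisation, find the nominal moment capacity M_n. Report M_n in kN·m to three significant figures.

M_n ≈ 1190 kN·m

Assume both tension and compression steel yield.
Net tension couple steel: A_s − A'_s = 3526 mm².
a = (A_s − A'_s) f_y / (0.85 f'_c b) = 1480920/(0.85 × 33.4 × 260) = 200.63 mm.
c = a/β₁ = 200.63/0.811 = 247.39 mm; ε'_s = 0.003(c − d')/c = 0.0022 ≥ f_y/E_s = 0.0021, so compression steel does yield.
M_n = (A_s − A'_s) f_y (d − a/2) + A'_s f_y (d − d') = [1480920 × (755 − 100.315) + 316680 × (755 − 64)] × 10⁻⁶ = 969.54 + 218.83 = 1188.37 kN·m.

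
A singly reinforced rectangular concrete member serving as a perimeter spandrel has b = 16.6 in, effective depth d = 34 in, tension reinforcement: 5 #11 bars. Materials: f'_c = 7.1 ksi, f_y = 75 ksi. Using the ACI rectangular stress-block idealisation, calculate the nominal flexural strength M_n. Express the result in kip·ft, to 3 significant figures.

M_n ≈ 1520 kip·ft

A_s = 5 × 1.56 = 7.8 in².
T = A_s f_y = 7.8 × 75 = 585 kips.
a = T/(0.85 f'_c b) = 585/(0.85 × 7.1 × 16.6) = 5.839 in.
M_n = T(d − a/2) = 585 × (34 − 2.9195) = 18182.1 kip·in = 18182.1/12 = 1515.18 kip·ft.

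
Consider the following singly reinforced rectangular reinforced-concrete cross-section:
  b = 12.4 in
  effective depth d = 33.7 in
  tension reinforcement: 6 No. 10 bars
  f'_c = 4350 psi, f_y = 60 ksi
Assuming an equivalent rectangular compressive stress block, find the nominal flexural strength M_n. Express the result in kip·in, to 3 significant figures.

M_n ≈ 13100 kip·in

A_s = 6 × 1.27 = 7.62 in².
T = A_s f_y = 7.62 × 60 = 457.2 kips.
a = T/(0.85 f'_c b) = 457.2/(0.85 × 4.35 × 12.4) = 9.972 in.
M_n = T(d − a/2) = 457.2 × (33.7 − 4.986) = 13128.0 kip·in.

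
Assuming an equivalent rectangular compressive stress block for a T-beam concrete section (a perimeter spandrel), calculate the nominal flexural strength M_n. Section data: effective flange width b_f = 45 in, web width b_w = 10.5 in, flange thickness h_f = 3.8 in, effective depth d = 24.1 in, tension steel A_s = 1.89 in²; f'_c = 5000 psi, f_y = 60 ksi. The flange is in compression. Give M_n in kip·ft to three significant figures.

M_n ≈ 225 kip·ft

Tension: T = A_s f_y = 1.89 × 60 = 113.4 kips.
Try a within the flange: a = T/(0.85 f'_c b_f) = 113.4/(0.85 × 5 × 45) = 0.593 in.
Since a = 0.593 ≤ h_f = 3.8 in, the stress block lies entirely in the flange; analyse as a rectangular beam of width b_f.
M_n = T(d − a/2) = 113.4 × (24.1 − 0.2965) = 2699.3 kip·in.
M_n = 2699.3/12 = 224.94 kip·ft.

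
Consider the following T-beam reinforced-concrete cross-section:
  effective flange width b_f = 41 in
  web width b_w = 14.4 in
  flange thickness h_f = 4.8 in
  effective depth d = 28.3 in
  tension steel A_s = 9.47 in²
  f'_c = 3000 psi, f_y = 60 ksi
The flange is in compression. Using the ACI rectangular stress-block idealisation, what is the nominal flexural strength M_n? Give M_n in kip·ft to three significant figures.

Tension: T = A_s f_y = 9.47 × 60 = 568.2 kips.
Try a within the flange: a = T/(0.85 f'_c b_f) = 568.2/(0.85 × 3 × 41) = 5.435 in.
a = 5.435 > h_f = 4.8 in: the block extends into the web. Split into flange-overhang and web parts.
C_f = 0.85 f'_c (b_f − b_w) h_f = 0.85 × 3 × (41 − 14.4) × 4.8 = 325.6 kips.
Remaining web compression depth: a_w = (T − C_f)/(0.85 f'_c b_w) = (568.2 − 325.6)/(0.85 × 3 × 14.4) = 6.607 in.
M_n = C_f(d − h_f/2) + (T − C_f)(d − a_w/2) = 325.6 × (28.3 − 2.4) + 242.6 × (28.3 − 3.3035) = 8433.0 + 6064.2 = 14497.2 kip·in.
M_n = 14497.2/12 = 1208.10 kip·ft.

M_n ≈ 1210 kip·ft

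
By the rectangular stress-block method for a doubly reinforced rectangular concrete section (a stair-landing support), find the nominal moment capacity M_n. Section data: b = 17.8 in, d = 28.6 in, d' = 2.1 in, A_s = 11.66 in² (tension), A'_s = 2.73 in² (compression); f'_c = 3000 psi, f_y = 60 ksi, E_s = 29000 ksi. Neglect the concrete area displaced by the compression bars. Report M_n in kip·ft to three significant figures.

Assume both steels yield.
a = (A_s − A'_s) f_y/(0.85 f'_c b) = (11.66 − 2.73) × 60/(0.85 × 3 × 17.8) = 11.804 in.
c = a/β₁ = 11.804/0.85 = 13.887 in; ε'_s = 0.003(c − d')/c = 0.0025 ≥ ε_y = 0.0021, so the compression steel yields.
M_n = (A_s − A'_s) f_y (d − a/2) + A'_s f_y (d − d') = 535.8 × (28.6 − 5.902) + 163.8 × (28.6 − 2.1) = 12161.6 + 4340.7 = 16502.3 kip·in = 16502.3/12 = 1375.19 kip·ft.

M_n ≈ 1380 kip·ft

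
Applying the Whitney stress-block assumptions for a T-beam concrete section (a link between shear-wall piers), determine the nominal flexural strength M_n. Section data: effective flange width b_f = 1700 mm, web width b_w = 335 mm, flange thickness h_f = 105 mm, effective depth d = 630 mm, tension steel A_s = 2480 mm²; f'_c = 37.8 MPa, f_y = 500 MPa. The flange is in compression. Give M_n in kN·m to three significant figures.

Tension: T = A_s f_y = 2480 × 500 = 1240000 N.
Try a within the flange: a = T/(0.85 f'_c b_f) = 1240000/(0.85 × 37.8 × 1700) = 22.70 mm.
Since a = 22.70 ≤ h_f = 105 mm, the stress block lies entirely in the flange; analyse as a rectangular beam of width b_f.
M_n = T(d − a/2) = 1240000 × (630 − 11.35) = 767.13 × 10⁶ N·mm.
M_n = 767.13 kN·m.

M_n ≈ 767 kN·m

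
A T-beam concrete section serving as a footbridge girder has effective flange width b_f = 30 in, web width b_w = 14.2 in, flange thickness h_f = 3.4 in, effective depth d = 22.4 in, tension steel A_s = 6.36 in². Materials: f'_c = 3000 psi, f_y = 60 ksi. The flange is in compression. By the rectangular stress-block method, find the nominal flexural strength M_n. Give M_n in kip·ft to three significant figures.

Tension: T = A_s f_y = 6.36 × 60 = 381.6 kips.
Try a within the flange: a = T/(0.85 f'_c b_f) = 381.6/(0.85 × 3 × 30) = 4.988 in.
a = 4.988 > h_f = 3.4 in: the block extends into the web. Split into flange-overhang and web parts.
C_f = 0.85 f'_c (b_f − b_w) h_f = 0.85 × 3 × (30 − 14.2) × 3.4 = 137.0 kips.
Remaining web compression depth: a_w = (T − C_f)/(0.85 f'_c b_w) = (381.6 − 137.0)/(0.85 × 3 × 14.2) = 6.755 in.
M_n = C_f(d − h_f/2) + (T − C_f)(d − a_w/2) = 137.0 × (22.4 − 1.7) + 244.6 × (22.4 − 3.3775) = 2835.9 + 4652.9 = 7488.8 kip·in.
M_n = 7488.8/12 = 624.07 kip·ft.

M_n ≈ 624 kip·ft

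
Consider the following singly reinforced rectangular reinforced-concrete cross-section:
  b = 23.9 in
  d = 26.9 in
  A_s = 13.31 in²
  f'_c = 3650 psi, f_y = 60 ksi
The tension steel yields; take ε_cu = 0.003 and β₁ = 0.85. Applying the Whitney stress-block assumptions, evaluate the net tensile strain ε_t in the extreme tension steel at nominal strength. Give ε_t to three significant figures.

a = A_s f_y/(0.85 f'_c b) = 10.770 in.
β₁ = 0.85, so c = a/β₁ = 10.770/0.85 = 12.671 in.
From the linear strain diagram with ε_cu = 0.003: ε_t = 0.003 (d − c)/c = 0.003 × (26.9 − 12.671)/12.671 = 0.00337.
ε_t < 0.004 — the section is over-reinforced for flexure under ACI limits.

ε_t ≈ 0.00337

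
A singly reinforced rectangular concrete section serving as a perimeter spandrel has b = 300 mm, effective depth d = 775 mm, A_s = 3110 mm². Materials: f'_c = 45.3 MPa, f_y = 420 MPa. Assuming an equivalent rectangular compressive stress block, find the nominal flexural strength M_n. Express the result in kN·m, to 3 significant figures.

M_n ≈ 938 kN·m

T = A_s f_y = 3110 × 420 = 1306200 N = 1306.2 kN.
From C = T: a = T/(0.85 f'_c b) = 1306200/(0.85 × 45.3 × 300) = 113.08 mm.
M_n = T(d − a/2) = 1306.2 kN × (775 − 56.54) mm = 938.45 kN·m.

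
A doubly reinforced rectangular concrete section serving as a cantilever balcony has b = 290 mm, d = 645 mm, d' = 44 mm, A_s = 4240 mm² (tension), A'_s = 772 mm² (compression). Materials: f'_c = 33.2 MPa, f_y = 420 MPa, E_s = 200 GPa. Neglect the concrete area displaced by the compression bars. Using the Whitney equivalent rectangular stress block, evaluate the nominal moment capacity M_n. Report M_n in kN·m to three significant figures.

M_n ≈ 1000 kN·m

Assume both tension and compression steel yield.
Net tension couple steel: A_s − A'_s = 3468 mm².
a = (A_s − A'_s) f_y / (0.85 f'_c b) = 1456560/(0.85 × 33.2 × 290) = 177.98 mm.
c = a/β₁ = 177.98/0.813 = 218.92 mm; ε'_s = 0.003(c − d')/c = 0.0024 ≥ f_y/E_s = 0.0021, so compression steel does yield.
M_n = (A_s − A'_s) f_y (d − a/2) + A'_s f_y (d − d') = [1456560 × (645 − 88.99) + 324240 × (645 − 44)] × 10⁻⁶ = 809.86 + 194.87 = 1004.73 kN·m.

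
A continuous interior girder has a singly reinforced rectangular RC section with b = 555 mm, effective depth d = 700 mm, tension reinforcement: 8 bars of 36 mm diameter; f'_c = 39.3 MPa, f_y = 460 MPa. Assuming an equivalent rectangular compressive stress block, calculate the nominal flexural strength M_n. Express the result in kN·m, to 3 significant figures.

M_n ≈ 2240 kN·m

A_s = 8 × 1018 = 8144 mm².
T = A_s f_y = 8144 × 460 = 3746240 N = 3746.24 kN.
From C = T: a = T/(0.85 f'_c b) = 3746240/(0.85 × 39.3 × 555) = 202.07 mm.
M_n = T(d − a/2) = 3746.24 kN × (700 − 101.035) mm = 2243.87 kN·m.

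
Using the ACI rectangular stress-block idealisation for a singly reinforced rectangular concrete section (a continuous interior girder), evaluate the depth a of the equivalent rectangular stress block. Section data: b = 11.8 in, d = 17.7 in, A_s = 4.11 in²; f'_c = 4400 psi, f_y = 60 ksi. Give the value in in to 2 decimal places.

a ≈ 5.59 in

T = A_s f_y = 4.11 × 60 = 246.6 kips.
a = T/(0.85 f'_c b) = 246.6/(0.85 × 4.4 × 11.8) = 5.59 in.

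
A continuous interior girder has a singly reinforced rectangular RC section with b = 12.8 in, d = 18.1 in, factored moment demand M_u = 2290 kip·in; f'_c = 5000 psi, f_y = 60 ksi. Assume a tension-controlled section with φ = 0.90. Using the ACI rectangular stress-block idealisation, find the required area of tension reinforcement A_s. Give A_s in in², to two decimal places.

M_n = M_u/φ = 2290/0.90 = 2544.44 kip·in.
From M_n = 0.85 f'_c a b (d − a/2):
a = d − √(d² − 2M_n/(0.85 f'_c b)) = 18.1 − √(18.1² − 2 × 2544.44/(0.85 × 5 × 12.8)) = 2.801 in.
A_s = 0.85 f'_c a b / f_y = 0.85 × 5 × 2.801 × 12.8 / 60 = 2.540 in².

A_s ≈ 2.54 in²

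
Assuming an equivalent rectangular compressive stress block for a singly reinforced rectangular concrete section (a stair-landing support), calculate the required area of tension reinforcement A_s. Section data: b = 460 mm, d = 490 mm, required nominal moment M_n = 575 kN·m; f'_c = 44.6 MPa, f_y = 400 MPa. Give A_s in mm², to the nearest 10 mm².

With M_n = 0.85 f'_c a b (d − a/2), solve the quadratic for a:
a = d − √(d² − 2M_n/(0.85 f'_c b)) = 490 − √(490² − 2 × 575×10⁶/(0.85 × 44.6 × 460)) = 72.68 mm.
A_s = 0.85 f'_c a b / f_y = 0.85 × 44.6 × 72.68 × 460 / 400 = 3168.6 mm².

A_s ≈ 3170 mm²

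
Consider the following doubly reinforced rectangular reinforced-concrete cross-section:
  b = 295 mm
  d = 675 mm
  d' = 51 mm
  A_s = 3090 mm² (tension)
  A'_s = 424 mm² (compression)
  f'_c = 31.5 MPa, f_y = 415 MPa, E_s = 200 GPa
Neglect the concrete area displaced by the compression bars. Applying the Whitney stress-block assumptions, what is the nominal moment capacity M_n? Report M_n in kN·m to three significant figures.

Assume both tension and compression steel yield.
Net tension couple steel: A_s − A'_s = 2666 mm².
a = (A_s − A'_s) f_y / (0.85 f'_c b) = 1106390/(0.85 × 31.5 × 295) = 140.07 mm.
c = a/β₁ = 140.07/0.825 = 169.78 mm; ε'_s = 0.003(c − d')/c = 0.0021 ≥ f_y/E_s = 0.0021, so compression steel does yield.
M_n = (A_s − A'_s) f_y (d − a/2) + A'_s f_y (d − d') = [1106390 × (675 − 70.035) + 175960 × (675 − 51)] × 10⁻⁶ = 669.33 + 109.80 = 779.13 kN·m.

M_n ≈ 779 kN·m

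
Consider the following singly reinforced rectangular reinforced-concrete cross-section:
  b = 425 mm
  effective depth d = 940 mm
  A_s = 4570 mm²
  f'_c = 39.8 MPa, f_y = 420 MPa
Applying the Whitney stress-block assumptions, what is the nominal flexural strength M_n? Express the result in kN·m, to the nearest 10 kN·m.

M_n ≈ 1680 kN·m

T = A_s f_y = 4570 × 420 = 1919400 N = 1919.4 kN.
From C = T: a = T/(0.85 f'_c b) = 1919400/(0.85 × 39.8 × 425) = 133.50 mm.
M_n = T(d − a/2) = 1919.4 kN × (940 − 66.75) mm = 1676.12 kN·m.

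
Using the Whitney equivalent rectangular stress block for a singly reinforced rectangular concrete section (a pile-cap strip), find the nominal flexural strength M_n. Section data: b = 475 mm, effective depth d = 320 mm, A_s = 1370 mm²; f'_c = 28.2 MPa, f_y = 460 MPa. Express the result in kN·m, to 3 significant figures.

M_n ≈ 184 kN·m

T = A_s f_y = 1370 × 460 = 630200 N = 630.2 kN.
From C = T: a = T/(0.85 f'_c b) = 630200/(0.85 × 28.2 × 475) = 55.35 mm.
M_n = T(d − a/2) = 630.2 kN × (320 − 27.675) mm = 184.22 kN·m.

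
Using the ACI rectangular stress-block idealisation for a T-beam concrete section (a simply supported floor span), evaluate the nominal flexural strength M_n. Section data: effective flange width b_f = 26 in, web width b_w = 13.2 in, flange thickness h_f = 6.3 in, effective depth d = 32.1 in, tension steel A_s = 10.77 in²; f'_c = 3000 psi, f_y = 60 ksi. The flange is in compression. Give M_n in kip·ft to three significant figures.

M_n ≈ 1430 kip·ft

Tension: T = A_s f_y = 10.77 × 60 = 646.2 kips.
Try a within the flange: a = T/(0.85 f'_c b_f) = 646.2/(0.85 × 3 × 26) = 9.747 in.
a = 9.747 > h_f = 6.3 in: the block extends into the web. Split into flange-overhang and web parts.
C_f = 0.85 f'_c (b_f − b_w) h_f = 0.85 × 3 × (26 − 13.2) × 6.3 = 205.6 kips.
Remaining web compression depth: a_w = (T − C_f)/(0.85 f'_c b_w) = (646.2 − 205.6)/(0.85 × 3 × 13.2) = 13.090 in.
M_n = C_f(d − h_f/2) + (T − C_f)(d − a_w/2) = 205.6 × (32.1 − 3.15) + 440.6 × (32.1 − 6.545) = 5952.1 + 11259.5 = 17211.6 kip·in.
M_n = 17211.6/12 = 1434.30 kip·ft.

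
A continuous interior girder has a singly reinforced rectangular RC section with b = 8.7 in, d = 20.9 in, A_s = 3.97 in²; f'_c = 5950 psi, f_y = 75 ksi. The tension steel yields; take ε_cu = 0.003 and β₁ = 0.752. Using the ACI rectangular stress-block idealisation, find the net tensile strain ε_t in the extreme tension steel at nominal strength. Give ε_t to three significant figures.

ε_t ≈ 0.00397

a = A_s f_y/(0.85 f'_c b) = 6.767 in.
β₁ = 0.752, so c = a/β₁ = 6.767/0.752 = 8.999 in.
From the linear strain diagram with ε_cu = 0.003: ε_t = 0.003 (d − c)/c = 0.003 × (20.9 − 8.999)/8.999 = 0.00397.
ε_t < 0.004 — the section is over-reinforced for flexure under ACI limits.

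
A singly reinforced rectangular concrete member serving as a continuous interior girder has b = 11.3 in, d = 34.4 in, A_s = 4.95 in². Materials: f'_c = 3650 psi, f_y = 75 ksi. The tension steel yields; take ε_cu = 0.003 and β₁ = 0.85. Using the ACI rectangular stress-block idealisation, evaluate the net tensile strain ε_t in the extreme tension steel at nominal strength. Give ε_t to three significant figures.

a = A_s f_y/(0.85 f'_c b) = 10.590 in.
β₁ = 0.85, so c = a/β₁ = 10.590/0.85 = 12.459 in.
From the linear strain diagram with ε_cu = 0.003: ε_t = 0.003 (d − c)/c = 0.003 × (34.4 − 12.459)/12.459 = 0.00528.
Since ε_t ≥ 0.005, the section is tension-controlled.

ε_t ≈ 0.00528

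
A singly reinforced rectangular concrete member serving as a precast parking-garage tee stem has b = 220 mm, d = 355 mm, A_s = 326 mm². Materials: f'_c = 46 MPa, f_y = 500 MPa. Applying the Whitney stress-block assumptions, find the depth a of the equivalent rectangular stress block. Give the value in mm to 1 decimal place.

T = A_s f_y = 326 × 500 = 163000 N = 163 kN.
Setting C = 0.85 f'_c a b equal to T: a = 163000/(0.85 × 46 × 220) = 18.9 mm.

a ≈ 18.9 mm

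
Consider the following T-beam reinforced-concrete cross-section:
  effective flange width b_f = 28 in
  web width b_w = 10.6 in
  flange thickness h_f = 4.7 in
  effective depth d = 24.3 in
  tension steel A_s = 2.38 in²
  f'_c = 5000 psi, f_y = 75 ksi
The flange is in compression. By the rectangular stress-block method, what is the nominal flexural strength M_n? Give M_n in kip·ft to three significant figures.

M_n ≈ 350 kip·ft

Tension: T = A_s f_y = 2.38 × 75 = 178.5 kips.
Try a within the flange: a = T/(0.85 f'_c b_f) = 178.5/(0.85 × 5 × 28) = 1.500 in.
Since a = 1.500 ≤ h_f = 4.7 in, the stress block lies entirely in the flange; analyse as a rectangular beam of width b_f.
M_n = T(d − a/2) = 178.5 × (24.3 − 0.75) = 4203.7 kip·in.
M_n = 4203.7/12 = 350.31 kip·ft.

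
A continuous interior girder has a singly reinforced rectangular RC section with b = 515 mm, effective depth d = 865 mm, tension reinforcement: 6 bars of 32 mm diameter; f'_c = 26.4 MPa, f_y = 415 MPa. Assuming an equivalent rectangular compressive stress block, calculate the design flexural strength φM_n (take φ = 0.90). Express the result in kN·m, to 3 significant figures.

A_s = 6 × 804 = 4824 mm².
T = A_s f_y = 4824 × 415 = 2001960 N = 2001.96 kN.
From C = T: a = T/(0.85 f'_c b) = 2001960/(0.85 × 26.4 × 515) = 173.23 mm.
M_n = T(d − a/2) = 2001.96 kN × (865 − 86.615) mm = 1558.30 kN·m.
φM_n = 0.90 × 1558.30 = 1402.47 kN·m.

φM_n ≈ 1400 kN·m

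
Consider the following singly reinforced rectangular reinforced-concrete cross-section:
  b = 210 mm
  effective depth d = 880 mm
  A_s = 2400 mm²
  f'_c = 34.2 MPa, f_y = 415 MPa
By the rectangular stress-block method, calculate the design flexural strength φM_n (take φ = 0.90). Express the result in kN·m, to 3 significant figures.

φM_n ≈ 716 kN·m

T = A_s f_y = 2400 × 415 = 996000 N = 996 kN.
From C = T: a = T/(0.85 f'_c b) = 996000/(0.85 × 34.2 × 210) = 163.15 mm.
M_n = T(d − a/2) = 996 kN × (880 − 81.575) mm = 795.23 kN·m.
φM_n = 0.90 × 795.23 = 715.71 kN·m.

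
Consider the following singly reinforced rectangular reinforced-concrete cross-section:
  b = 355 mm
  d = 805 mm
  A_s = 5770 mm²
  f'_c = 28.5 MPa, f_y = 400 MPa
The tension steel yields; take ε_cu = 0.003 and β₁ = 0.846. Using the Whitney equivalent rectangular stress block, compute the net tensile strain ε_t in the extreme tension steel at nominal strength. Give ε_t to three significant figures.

ε_t ≈ 0.00461

a = A_s f_y/(0.85 f'_c b) = 268.38 mm.
β₁ = 0.846, so c = a/β₁ = 268.38/0.846 = 317.23 mm.
From the linear strain diagram with ε_cu = 0.003: ε_t = 0.003 (d − c)/c = 0.003 × (805 − 317.23)/317.23 = 0.00461.
ε_t is between 0.004 and 0.005 — transition zone.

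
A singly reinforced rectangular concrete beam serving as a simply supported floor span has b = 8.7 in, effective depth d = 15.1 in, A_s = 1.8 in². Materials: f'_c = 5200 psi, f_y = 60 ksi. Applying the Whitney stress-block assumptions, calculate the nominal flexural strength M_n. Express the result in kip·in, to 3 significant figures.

T = A_s f_y = 1.8 × 60 = 108 kips.
a = T/(0.85 f'_c b) = 108/(0.85 × 5.2 × 8.7) = 2.809 in.
M_n = T(d − a/2) = 108 × (15.1 − 1.4045) = 1479.1 kip·in.

M_n ≈ 1480 kip·in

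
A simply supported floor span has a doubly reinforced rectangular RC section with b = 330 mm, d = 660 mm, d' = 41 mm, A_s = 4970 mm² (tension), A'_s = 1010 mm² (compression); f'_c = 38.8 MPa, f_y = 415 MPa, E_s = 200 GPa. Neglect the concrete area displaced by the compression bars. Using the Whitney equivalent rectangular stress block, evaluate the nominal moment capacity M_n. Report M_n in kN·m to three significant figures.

Assume both tension and compression steel yield.
Net tension couple steel: A_s − A'_s = 3960 mm².
a = (A_s − A'_s) f_y / (0.85 f'_c b) = 1643400/(0.85 × 38.8 × 330) = 151.00 mm.
c = a/β₁ = 151.00/0.773 = 195.34 mm; ε'_s = 0.003(c − d')/c = 0.0024 ≥ f_y/E_s = 0.0021, so compression steel does yield.
M_n = (A_s − A'_s) f_y (d − a/2) + A'_s f_y (d − d') = [1643400 × (660 − 75.5) + 419150 × (660 − 41)] × 10⁻⁶ = 960.57 + 259.45 = 1220.02 kN·m.

M_n ≈ 1220 kN·m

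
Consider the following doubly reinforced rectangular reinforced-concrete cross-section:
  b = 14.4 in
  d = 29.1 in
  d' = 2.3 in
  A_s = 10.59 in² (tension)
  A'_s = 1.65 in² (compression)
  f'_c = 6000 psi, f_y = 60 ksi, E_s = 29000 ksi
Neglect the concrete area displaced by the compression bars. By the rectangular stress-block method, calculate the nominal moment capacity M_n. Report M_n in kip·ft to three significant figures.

M_n ≈ 1360 kip·ft

Assume both steels yield.
a = (A_s − A'_s) f_y/(0.85 f'_c b) = (10.59 − 1.65) × 60/(0.85 × 6 × 14.4) = 7.304 in.
c = a/β₁ = 7.304/0.75 = 9.739 in; ε'_s = 0.003(c − d')/c = 0.0023 ≥ ε_y = 0.0021, so the compression steel yields.
M_n = (A_s − A'_s) f_y (d − a/2) + A'_s f_y (d − d') = 536.4 × (29.1 − 3.652) + 99 × (29.1 − 2.3) = 13650.3 + 2653.2 = 16303.5 kip·in = 16303.5/12 = 1358.63 kip·ft.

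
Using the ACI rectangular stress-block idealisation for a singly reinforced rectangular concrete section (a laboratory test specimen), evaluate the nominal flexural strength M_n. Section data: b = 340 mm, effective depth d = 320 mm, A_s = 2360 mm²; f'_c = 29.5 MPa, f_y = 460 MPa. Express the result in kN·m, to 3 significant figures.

M_n ≈ 278 kN·m

T = A_s f_y = 2360 × 460 = 1085600 N = 1085.6 kN.
From C = T: a = T/(0.85 f'_c b) = 1085600/(0.85 × 29.5 × 340) = 127.34 mm.
M_n = T(d − a/2) = 1085.6 kN × (320 − 63.67) mm = 278.27 kN·m.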